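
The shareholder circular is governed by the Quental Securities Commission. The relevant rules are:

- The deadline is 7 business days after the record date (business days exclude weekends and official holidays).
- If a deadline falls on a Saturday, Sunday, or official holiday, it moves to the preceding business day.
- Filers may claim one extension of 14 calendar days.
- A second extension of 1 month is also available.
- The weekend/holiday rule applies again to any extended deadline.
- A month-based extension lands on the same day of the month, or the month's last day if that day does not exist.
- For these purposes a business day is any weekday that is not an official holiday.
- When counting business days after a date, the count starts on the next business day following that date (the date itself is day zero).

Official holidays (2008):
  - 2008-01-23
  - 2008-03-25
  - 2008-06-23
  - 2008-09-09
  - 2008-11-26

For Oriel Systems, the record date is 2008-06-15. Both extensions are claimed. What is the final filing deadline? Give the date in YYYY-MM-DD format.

Counting 7 business days after 2008-06-15 (skipping weekends and listed holidays) reaches 2008-06-25.
Since 2008-06-25 is a Wednesday and not a holiday, the date is unchanged.
Applying the 14-calendar-day extension: 2008-06-25 + 14 days = 2008-07-09.
2008-07-09 is a Wednesday and not a listed holiday, so it stands.
Add 1 month to 2008-07-09: 2008-08-09.
2008-08-09 is a Saturday, so it moves to the preceding business day, 2008-08-08 (Friday).
The final due date is 2008-08-08.

2008-08-08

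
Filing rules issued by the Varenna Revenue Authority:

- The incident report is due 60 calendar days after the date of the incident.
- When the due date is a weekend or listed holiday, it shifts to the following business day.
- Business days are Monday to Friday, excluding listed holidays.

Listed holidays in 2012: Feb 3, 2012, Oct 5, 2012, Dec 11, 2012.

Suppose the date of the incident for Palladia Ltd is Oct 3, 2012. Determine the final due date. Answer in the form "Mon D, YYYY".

From Oct 3, 2012, 60 calendar days later is Dec 2, 2012.
Dec 2, 2012 is a Sunday; the next business day is Dec 3, 2012 (Monday).
Final deadline: Dec 3, 2012.

Dec 3, 2012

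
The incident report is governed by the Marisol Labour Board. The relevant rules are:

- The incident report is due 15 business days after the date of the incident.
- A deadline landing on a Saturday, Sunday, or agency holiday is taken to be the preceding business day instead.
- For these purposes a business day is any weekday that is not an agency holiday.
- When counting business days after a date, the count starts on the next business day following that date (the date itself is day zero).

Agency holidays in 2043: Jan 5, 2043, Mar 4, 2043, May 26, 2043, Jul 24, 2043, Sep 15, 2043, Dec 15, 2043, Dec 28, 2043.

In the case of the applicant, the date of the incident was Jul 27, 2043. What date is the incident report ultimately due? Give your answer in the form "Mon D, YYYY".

15 business days after Jul 27, 2043, excluding weekends and holidays, is Aug 17, 2043.
Aug 17, 2043 is a Monday and not a listed holiday, so it stands.
Final deadline: Aug 17, 2043.

Aug 17, 2043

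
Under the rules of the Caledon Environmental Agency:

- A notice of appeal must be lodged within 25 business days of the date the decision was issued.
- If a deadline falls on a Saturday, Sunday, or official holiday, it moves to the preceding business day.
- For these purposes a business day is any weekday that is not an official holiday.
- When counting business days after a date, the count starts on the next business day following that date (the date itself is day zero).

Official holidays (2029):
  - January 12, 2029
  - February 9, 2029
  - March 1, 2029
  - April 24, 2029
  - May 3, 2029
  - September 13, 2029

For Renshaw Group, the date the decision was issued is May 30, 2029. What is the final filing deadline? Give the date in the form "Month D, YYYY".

July 4, 2029

Starting the day after May 30, 2029 and counting 25 business days lands on July 4, 2029.
Since July 4, 2029 is a Wednesday and not a holiday, the date is unchanged.
Final deadline: July 4, 2029.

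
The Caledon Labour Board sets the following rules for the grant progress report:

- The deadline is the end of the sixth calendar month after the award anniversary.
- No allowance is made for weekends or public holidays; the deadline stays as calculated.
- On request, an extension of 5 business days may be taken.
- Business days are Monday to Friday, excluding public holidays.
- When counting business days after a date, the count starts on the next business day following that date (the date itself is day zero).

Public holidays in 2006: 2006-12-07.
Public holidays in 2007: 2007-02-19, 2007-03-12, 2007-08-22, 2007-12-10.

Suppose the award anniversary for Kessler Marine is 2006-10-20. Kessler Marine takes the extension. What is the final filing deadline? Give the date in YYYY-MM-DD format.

6 months after 2006-10-20 is April 2007; that month ends on 2007-04-30.
No adjustment is made for weekends or holidays, so 2007-04-30 stands.
Counting 5 further business days from 2007-04-30 reaches 2007-05-07.
2007-05-07 falls on a Monday. The rules make no weekend/holiday allowance, so it remains 2007-05-07.
So the filing is due 2007-05-07.

2007-05-07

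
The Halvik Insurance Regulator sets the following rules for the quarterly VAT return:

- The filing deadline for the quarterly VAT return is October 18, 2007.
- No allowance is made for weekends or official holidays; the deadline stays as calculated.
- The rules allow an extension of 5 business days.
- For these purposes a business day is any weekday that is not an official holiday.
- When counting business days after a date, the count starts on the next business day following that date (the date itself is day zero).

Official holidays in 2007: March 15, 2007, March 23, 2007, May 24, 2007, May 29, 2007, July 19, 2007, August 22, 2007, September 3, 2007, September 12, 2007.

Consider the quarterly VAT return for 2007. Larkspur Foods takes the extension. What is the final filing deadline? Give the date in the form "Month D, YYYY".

The statutory due date is October 18, 2007.
October 18, 2007 is a Thursday; no weekend or holiday adjustment applies.
The 5-business-day extension runs from October 18, 2007 to October 25, 2007.
No adjustment is made for weekends or holidays, so October 25, 2007 stands.
Deadline: October 25, 2007.

October 25, 2007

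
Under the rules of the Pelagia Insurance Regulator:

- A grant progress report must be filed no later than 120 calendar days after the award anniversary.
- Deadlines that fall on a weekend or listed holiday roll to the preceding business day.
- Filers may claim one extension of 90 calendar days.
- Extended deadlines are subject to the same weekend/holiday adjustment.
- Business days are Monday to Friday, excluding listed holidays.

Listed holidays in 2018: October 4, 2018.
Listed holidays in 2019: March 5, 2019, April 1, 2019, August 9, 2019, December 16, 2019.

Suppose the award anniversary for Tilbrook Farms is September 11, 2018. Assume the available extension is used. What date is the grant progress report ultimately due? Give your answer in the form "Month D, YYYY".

April 9, 2019

Adding 120 calendar days to September 11, 2018 gives January 9, 2019.
January 9, 2019 is a Wednesday and not a listed holiday, so it stands.
Applying the 90-calendar-day extension: January 9, 2019 + 90 days = April 9, 2019.
April 9, 2019 (Tuesday) is already a business day.
Deadline: April 9, 2019.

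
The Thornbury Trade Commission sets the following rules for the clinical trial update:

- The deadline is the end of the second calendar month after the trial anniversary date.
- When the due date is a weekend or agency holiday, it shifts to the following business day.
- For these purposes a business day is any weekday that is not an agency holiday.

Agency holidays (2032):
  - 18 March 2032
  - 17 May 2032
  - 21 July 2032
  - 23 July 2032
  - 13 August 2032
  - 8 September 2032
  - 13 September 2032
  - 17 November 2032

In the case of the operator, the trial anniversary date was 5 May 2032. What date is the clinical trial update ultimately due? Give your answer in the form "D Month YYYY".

2 months after 5 May 2032 falls in July 2032; the last day of that month is 31 July 2032.
31 July 2032 is a Saturday; the next business day is 2 August 2032 (Monday).
So the filing is due 2 August 2032.

2 August 2032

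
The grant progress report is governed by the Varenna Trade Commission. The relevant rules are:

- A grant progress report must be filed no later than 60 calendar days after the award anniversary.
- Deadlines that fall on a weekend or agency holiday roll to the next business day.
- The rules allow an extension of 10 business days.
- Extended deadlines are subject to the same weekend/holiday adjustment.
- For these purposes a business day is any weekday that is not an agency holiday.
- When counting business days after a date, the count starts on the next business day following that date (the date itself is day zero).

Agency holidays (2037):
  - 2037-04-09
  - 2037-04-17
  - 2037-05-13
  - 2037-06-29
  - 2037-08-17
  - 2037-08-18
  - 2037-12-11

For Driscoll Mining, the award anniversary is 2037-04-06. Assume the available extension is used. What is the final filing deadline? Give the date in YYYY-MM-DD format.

Trigger date 2037-04-06 + 60 calendar days = 2037-06-05.
Since 2037-06-05 is a Friday and not a holiday, the date is unchanged.
Applying the 10-business-day extension: 10 business days after 2037-06-05 is 2037-06-19.
2037-06-19 is a Friday and not a listed holiday, so it stands.
Deadline: 2037-06-19.

2037-06-19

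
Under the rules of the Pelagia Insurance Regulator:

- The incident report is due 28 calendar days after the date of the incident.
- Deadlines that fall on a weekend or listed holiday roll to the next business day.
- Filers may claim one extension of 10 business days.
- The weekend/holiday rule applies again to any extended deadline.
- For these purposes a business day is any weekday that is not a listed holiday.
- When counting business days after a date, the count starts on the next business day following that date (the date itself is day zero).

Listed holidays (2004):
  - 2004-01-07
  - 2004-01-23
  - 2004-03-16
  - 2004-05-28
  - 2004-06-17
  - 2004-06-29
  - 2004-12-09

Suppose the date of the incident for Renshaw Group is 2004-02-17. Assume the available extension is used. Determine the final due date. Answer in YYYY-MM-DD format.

2004-03-31

28 calendar days after 2004-02-17 is 2004-03-16.
2004-03-16 falls on a listed holiday. Rolling to the next business day gives 2004-03-17, a Wednesday.
Counting 10 further business days from 2004-03-17 reaches 2004-03-31.
2004-03-31 (Wednesday) is already a business day.
Final deadline: 2004-03-31.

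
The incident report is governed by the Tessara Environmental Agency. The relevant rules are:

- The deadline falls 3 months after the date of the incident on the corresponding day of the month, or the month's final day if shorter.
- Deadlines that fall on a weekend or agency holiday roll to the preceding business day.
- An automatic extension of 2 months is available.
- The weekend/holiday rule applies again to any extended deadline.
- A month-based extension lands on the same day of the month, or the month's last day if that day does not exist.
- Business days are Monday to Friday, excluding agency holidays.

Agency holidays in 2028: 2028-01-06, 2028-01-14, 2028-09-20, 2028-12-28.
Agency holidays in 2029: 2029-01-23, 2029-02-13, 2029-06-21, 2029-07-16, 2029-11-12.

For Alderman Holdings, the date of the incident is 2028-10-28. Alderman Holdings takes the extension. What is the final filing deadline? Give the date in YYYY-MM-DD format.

2029-03-26

3 months from 2028-10-28 is 2029-01-28.
2029-01-28 is a Sunday; the preceding business day is 2029-01-26 (Friday).
Applying the 2 months extension: 2 months after 2029-01-26 is 2029-03-26.
2029-03-26 (Monday) is already a business day.
So the filing is due 2029-03-26.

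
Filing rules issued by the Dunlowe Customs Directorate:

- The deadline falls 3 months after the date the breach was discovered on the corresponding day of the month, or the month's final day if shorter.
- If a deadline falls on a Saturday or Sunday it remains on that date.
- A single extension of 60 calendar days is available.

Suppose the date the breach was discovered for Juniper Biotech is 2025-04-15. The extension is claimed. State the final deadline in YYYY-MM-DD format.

2025-09-13

3 months from 2025-04-15 is 2025-07-15.
2025-07-15 is a Tuesday; no weekend or holiday adjustment applies.
With the 60-day extension, 2025-07-15 becomes 2025-09-13.
No adjustment is made for weekends or holidays, so 2025-09-13 stands.
Deadline: 2025-09-13.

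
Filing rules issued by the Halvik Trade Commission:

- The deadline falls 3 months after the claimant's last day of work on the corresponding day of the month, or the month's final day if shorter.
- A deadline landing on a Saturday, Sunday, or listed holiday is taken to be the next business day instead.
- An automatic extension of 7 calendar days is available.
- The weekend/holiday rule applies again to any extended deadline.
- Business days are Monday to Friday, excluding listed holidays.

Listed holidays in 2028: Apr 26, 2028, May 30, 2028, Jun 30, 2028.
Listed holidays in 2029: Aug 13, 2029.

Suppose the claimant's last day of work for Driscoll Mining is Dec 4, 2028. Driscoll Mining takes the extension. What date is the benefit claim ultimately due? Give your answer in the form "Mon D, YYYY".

Mar 12, 2029

3 months from Dec 4, 2028 is Mar 4, 2029.
Mar 4, 2029 falls on a Sunday. Rolling to the next business day gives Mar 5, 2029, a Monday.
The 7-calendar-day extension moves the deadline from Mar 5, 2029 to Mar 12, 2029.
Since Mar 12, 2029 is a Monday and not a holiday, the date is unchanged.
So the filing is due Mar 12, 2029.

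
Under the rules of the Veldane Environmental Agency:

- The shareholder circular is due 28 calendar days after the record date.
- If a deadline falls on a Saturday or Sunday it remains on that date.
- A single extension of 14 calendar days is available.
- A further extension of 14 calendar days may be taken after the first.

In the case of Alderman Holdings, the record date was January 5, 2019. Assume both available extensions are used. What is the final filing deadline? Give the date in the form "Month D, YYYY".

Trigger date January 5, 2019 + 28 calendar days = February 2, 2019.
February 2, 2019 falls on a Saturday. The rules make no weekend/holiday allowance, so it remains February 2, 2019.
The 14-calendar-day extension moves the deadline from February 2, 2019 to February 16, 2019.
No adjustment is made for weekends or holidays, so February 16, 2019 stands.
Applying the 14-calendar-day extension: February 16, 2019 + 14 days = March 2, 2019.
No adjustment is made for weekends or holidays, so March 2, 2019 stands.
So the filing is due March 2, 2019.

March 2, 2019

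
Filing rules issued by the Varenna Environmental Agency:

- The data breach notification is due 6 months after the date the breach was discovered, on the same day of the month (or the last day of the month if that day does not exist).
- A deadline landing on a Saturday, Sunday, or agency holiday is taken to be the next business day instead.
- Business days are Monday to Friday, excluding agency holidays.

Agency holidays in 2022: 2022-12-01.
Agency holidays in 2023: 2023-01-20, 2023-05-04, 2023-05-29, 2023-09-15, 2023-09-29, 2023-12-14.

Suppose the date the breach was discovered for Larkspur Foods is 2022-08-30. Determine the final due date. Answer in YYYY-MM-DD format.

2023-02-28

6 months after 2022-08-30, on the same day of the month, is 2023-02-28 (day 30 does not exist in February, so the month's last day is used).
2023-02-28 (Tuesday) is already a business day.
So the filing is due 2023-02-28.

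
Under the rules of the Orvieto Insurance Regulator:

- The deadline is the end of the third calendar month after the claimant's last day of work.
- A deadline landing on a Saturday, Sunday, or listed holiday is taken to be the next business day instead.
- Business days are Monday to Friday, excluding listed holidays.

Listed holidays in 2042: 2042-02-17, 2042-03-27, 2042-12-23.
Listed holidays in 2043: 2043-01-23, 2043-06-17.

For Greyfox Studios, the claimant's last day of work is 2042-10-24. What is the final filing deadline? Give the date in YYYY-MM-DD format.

3 months after 2042-10-24 is January 2043; that month ends on 2043-01-31.
2043-01-31 falls on a Saturday. Rolling to the next business day gives 2043-02-02, a Monday.
The final due date is 2043-02-02.

2043-02-02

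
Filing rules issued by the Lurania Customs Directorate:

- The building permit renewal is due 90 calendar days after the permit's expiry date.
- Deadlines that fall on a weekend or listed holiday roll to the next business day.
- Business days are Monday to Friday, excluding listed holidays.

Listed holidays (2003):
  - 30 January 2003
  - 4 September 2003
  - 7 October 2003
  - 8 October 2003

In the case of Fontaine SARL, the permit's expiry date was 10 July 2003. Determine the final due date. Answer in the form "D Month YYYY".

Adding 90 calendar days to 10 July 2003 gives 8 October 2003.
8 October 2003 falls on a listed holiday. Rolling to the next business day gives 9 October 2003, a Thursday.
Deadline: 9 October 2003.

9 October 2003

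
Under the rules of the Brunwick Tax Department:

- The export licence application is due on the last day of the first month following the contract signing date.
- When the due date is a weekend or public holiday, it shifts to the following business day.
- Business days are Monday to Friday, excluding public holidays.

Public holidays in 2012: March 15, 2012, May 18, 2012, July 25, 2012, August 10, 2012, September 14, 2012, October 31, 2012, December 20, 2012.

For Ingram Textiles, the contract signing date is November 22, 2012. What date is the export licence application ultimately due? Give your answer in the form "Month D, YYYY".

1 month after November 22, 2012 falls in December 2012; the last day of that month is December 31, 2012.
December 31, 2012 falls on a Monday, which is a business day, so no adjustment is needed.
So the filing is due December 31, 2012.

December 31, 2012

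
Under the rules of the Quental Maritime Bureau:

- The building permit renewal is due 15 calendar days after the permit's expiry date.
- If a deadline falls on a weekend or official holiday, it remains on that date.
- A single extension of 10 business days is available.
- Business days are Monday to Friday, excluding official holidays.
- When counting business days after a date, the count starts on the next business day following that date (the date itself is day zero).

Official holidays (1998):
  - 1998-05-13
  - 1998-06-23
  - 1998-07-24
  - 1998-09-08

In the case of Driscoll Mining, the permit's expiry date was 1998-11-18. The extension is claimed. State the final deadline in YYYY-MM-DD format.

Adding 15 calendar days to 1998-11-18 gives 1998-12-03.
No adjustment is made for weekends or holidays, so 1998-12-03 stands.
Applying the 10-business-day extension: 10 business days after 1998-12-03 is 1998-12-17.
No adjustment is made for weekends or holidays, so 1998-12-17 stands.
Final deadline: 1998-12-17.

1998-12-17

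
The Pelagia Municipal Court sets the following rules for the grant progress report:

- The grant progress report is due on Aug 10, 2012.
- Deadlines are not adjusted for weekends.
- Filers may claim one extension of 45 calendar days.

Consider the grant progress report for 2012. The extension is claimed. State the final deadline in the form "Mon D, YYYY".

Sep 24, 2012

Start from the fixed due date, Aug 10, 2012.
No adjustment is made for weekends or holidays, so Aug 10, 2012 stands.
The 45-calendar-day extension moves the deadline from Aug 10, 2012 to Sep 24, 2012.
Sep 24, 2012 falls on a Monday. The rules make no weekend/holiday allowance, so it remains Sep 24, 2012.
So the filing is due Sep 24, 2012.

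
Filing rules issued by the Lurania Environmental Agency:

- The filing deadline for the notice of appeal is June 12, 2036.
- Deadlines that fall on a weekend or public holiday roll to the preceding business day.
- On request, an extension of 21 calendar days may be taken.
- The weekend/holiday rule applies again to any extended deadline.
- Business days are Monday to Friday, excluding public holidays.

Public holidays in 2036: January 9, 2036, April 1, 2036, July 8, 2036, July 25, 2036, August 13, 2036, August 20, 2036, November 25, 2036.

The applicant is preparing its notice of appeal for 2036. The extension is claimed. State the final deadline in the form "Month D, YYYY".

Start from the fixed due date, June 12, 2036.
June 12, 2036 falls on a Thursday, which is a business day, so no adjustment is needed.
With the 21-day extension, June 12, 2036 becomes July 3, 2036.
July 3, 2036 (Thursday) is already a business day.
So the filing is due July 3, 2036.

July 3, 2036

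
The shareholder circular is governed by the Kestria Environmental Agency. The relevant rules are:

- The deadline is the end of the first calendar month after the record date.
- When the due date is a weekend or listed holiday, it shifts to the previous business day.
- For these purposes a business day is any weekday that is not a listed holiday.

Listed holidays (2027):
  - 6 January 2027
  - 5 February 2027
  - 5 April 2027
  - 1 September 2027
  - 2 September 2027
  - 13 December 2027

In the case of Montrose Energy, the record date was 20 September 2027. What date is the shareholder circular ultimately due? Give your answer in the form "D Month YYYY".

1 month after 20 September 2027 is October 2027; that month ends on 31 October 2027.
31 October 2027 falls on a Sunday. Rolling to the preceding business day gives 29 October 2027, a Friday.
The final due date is 29 October 2027.

29 October 2027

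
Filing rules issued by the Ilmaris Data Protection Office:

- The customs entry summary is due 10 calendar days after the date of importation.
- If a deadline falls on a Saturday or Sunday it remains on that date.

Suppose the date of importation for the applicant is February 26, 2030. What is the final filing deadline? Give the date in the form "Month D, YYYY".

March 8, 2030

Trigger date February 26, 2030 + 10 calendar days = March 8, 2030.
No adjustment is made for weekends or holidays, so March 8, 2030 stands.
So the filing is due March 8, 2030.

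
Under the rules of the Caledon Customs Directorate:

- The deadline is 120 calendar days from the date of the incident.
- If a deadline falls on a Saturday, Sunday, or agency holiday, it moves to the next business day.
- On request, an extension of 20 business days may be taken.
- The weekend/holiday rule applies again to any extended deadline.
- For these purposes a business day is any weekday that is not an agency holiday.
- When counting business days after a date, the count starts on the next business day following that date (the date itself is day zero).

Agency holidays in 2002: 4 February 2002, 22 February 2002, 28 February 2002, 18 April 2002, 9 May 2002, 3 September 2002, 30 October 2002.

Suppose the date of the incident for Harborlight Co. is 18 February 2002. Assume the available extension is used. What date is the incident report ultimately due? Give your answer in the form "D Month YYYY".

16 July 2002

120 calendar days after 18 February 2002 is 18 June 2002.
18 June 2002 is a Tuesday and not a listed holiday, so it stands.
Counting 20 further business days from 18 June 2002 reaches 16 July 2002.
16 July 2002 (Tuesday) is already a business day.
Deadline: 16 July 2002.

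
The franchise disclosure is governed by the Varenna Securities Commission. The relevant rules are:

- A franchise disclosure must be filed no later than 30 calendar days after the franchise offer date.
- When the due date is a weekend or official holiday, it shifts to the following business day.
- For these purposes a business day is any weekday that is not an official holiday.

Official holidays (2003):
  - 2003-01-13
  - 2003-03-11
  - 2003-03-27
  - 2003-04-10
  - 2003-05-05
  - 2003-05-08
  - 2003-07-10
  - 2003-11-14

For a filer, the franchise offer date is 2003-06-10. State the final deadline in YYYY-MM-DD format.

2003-07-11

From 2003-06-10, 30 calendar days later is 2003-07-10.
2003-07-10 is a listed holiday; the next business day is 2003-07-11 (Friday).
So the filing is due 2003-07-11.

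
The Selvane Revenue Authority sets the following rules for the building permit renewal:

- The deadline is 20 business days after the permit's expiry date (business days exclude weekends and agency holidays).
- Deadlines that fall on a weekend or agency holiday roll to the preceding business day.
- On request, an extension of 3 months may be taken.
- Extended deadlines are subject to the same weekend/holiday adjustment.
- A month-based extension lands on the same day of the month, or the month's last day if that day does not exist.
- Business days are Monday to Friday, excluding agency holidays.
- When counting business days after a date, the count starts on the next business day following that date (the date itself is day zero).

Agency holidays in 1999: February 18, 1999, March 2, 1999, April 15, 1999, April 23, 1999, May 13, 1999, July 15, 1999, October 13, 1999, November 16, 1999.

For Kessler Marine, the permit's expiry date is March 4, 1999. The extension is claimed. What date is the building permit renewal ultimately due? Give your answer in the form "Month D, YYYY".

July 1, 1999

20 business days after March 4, 1999, excluding weekends and holidays, is April 1, 1999.
Since April 1, 1999 is a Thursday and not a holiday, the date is unchanged.
Applying the 3 months extension: 3 months after April 1, 1999 is July 1, 1999.
Since July 1, 1999 is a Thursday and not a holiday, the date is unchanged.
Deadline: July 1, 1999.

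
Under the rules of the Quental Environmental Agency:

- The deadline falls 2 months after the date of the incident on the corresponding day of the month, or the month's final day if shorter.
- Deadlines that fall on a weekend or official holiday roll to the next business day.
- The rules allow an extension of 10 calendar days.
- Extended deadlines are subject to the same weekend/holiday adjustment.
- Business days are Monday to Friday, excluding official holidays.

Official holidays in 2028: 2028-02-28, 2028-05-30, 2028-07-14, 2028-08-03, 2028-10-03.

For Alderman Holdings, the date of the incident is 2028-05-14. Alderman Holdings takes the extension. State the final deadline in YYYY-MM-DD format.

2 months from 2028-05-14 is 2028-07-14.
Because 2028-07-14 is a listed holiday, the deadline becomes 2028-07-17 (Monday).
The 10-calendar-day extension moves the deadline from 2028-07-17 to 2028-07-27.
2028-07-27 (Thursday) is already a business day.
Final deadline: 2028-07-27.

2028-07-27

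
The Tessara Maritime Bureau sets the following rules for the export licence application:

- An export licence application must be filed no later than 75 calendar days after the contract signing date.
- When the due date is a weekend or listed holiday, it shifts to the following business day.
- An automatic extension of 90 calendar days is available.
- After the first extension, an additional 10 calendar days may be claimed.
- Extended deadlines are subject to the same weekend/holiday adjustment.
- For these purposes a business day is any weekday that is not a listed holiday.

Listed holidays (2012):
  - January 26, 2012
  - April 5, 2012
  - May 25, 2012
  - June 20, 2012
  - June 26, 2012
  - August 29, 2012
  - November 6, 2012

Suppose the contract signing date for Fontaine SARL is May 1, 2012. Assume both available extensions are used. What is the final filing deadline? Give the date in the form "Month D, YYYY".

October 25, 2012

Trigger date May 1, 2012 + 75 calendar days = July 15, 2012.
Because July 15, 2012 is a Sunday, the deadline becomes July 16, 2012 (Monday).
With the 90-day extension, July 16, 2012 becomes October 14, 2012.
October 14, 2012 is a Sunday, so it moves to the next business day, October 15, 2012 (Monday).
With the 10-day extension, October 15, 2012 becomes October 25, 2012.
Since October 25, 2012 is a Thursday and not a holiday, the date is unchanged.
The final due date is October 25, 2012.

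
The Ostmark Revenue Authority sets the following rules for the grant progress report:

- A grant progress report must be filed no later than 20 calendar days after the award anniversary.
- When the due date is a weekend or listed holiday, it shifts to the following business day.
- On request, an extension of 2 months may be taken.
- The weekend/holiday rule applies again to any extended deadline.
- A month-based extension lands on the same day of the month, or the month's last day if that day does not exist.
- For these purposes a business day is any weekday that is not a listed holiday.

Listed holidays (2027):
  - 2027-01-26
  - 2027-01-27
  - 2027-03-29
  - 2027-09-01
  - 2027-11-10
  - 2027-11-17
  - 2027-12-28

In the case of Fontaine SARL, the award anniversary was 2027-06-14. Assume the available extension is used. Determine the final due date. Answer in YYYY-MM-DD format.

20 calendar days after 2027-06-14 is 2027-07-04.
2027-07-04 is a Sunday; the next business day is 2027-07-05 (Monday).
Add 2 months to 2027-07-05: 2027-09-05.
Because 2027-09-05 is a Sunday, the deadline becomes 2027-09-06 (Monday).
So the filing is due 2027-09-06.

2027-09-06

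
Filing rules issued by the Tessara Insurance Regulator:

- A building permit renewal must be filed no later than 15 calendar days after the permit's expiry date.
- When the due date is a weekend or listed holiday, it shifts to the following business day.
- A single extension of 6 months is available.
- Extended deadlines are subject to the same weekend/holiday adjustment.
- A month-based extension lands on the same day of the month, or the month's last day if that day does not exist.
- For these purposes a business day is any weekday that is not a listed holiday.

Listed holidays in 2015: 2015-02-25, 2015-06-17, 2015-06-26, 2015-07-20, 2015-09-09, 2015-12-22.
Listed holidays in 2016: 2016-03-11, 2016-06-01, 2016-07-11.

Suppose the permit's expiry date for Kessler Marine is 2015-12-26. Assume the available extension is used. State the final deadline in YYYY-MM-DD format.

2016-07-12

Adding 15 calendar days to 2015-12-26 gives 2016-01-10.
Because 2016-01-10 is a Sunday, the deadline becomes 2016-01-11 (Monday).
The 6 months extension carries 2016-01-11 to 2016-07-11.
Because 2016-07-11 is a listed holiday, the deadline becomes 2016-07-12 (Tuesday).
So the filing is due 2016-07-12.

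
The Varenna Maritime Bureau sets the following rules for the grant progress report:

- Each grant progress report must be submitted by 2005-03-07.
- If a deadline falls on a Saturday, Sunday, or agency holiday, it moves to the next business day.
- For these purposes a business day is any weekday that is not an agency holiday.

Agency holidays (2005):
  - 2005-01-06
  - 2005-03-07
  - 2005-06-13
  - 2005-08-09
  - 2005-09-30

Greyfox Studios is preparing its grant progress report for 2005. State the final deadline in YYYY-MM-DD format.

2005-03-08

The statutory due date is 2005-03-07.
2005-03-07 is a listed holiday; the next business day is 2005-03-08 (Tuesday).
So the filing is due 2005-03-08.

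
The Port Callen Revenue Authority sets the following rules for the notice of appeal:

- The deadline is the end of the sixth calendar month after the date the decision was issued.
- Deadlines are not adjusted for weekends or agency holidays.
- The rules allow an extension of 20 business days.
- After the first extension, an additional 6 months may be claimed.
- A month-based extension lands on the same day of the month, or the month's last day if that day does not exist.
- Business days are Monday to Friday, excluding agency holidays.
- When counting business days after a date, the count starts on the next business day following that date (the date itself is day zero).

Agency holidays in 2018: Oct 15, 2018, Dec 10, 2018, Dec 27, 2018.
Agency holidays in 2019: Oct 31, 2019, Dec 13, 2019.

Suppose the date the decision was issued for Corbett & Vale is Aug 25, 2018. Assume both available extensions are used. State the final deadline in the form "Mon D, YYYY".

Sep 28, 2019

6 months after Aug 25, 2018 falls in February 2019; the last day of that month is Feb 28, 2019.
No adjustment is made for weekends or holidays, so Feb 28, 2019 stands.
The 20-business-day extension runs from Feb 28, 2019 to Mar 28, 2019.
No adjustment is made for weekends or holidays, so Mar 28, 2019 stands.
Applying the 6 months extension: 6 months after Mar 28, 2019 is Sep 28, 2019.
Sep 28, 2019 is a Saturday; no weekend or holiday adjustment applies.
Deadline: Sep 28, 2019.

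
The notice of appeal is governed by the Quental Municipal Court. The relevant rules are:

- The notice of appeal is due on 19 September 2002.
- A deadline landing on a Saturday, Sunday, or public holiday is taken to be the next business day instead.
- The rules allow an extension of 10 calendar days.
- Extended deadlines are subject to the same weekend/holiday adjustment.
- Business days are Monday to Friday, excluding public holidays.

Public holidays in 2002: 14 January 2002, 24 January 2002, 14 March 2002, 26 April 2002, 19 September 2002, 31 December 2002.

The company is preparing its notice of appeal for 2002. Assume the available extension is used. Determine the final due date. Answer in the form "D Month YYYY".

30 September 2002

Start from the fixed due date, 19 September 2002.
19 September 2002 is a listed holiday; the next business day is 20 September 2002 (Friday).
Applying the 10-calendar-day extension: 20 September 2002 + 10 days = 30 September 2002.
30 September 2002 is a Monday and not a listed holiday, so it stands.
Final deadline: 30 September 2002.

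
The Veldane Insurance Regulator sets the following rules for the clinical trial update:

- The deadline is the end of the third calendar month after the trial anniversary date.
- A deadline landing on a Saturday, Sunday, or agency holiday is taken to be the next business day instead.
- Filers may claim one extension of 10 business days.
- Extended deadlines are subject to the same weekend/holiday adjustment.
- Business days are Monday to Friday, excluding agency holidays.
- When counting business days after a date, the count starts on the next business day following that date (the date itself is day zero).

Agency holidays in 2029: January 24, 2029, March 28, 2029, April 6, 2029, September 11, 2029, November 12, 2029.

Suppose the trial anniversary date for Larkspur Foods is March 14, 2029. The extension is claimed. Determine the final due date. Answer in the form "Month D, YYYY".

July 16, 2029

3 months after March 14, 2029 falls in June 2029; the last day of that month is June 30, 2029.
June 30, 2029 falls on a Saturday. Rolling to the next business day gives July 2, 2029, a Monday.
Applying the 10-business-day extension: 10 business days after July 2, 2029 is July 16, 2029.
July 16, 2029 is a Monday and not a listed holiday, so it stands.
Final deadline: July 16, 2029.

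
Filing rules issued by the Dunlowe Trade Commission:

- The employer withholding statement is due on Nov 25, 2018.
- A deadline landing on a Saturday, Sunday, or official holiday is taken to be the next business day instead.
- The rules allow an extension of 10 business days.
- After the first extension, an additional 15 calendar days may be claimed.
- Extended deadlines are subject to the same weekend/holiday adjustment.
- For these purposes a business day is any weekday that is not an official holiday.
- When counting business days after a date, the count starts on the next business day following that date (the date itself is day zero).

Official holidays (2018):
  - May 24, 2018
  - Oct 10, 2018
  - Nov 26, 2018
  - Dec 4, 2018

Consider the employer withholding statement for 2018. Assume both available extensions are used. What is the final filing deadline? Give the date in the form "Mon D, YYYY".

Dec 27, 2018

Start from the fixed due date, Nov 25, 2018.
Nov 25, 2018 is a Sunday; the next business day is Nov 27, 2018 (Tuesday).
Applying the 10-business-day extension: 10 business days after Nov 27, 2018 is Dec 12, 2018.
Dec 12, 2018 (Wednesday) is already a business day.
Applying the 15-calendar-day extension: Dec 12, 2018 + 15 days = Dec 27, 2018.
Dec 27, 2018 (Thursday) is already a business day.
So the filing is due Dec 27, 2018.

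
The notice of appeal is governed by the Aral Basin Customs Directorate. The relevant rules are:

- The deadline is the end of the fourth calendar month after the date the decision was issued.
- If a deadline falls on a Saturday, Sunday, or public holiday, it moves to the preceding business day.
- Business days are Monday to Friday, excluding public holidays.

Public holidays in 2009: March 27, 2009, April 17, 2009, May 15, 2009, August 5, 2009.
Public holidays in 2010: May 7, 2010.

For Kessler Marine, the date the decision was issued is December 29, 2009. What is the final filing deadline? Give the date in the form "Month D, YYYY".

4 months after December 29, 2009 falls in April 2010; the last day of that month is April 30, 2010.
April 30, 2010 falls on a Friday, which is a business day, so no adjustment is needed.
Deadline: April 30, 2010.

April 30, 2010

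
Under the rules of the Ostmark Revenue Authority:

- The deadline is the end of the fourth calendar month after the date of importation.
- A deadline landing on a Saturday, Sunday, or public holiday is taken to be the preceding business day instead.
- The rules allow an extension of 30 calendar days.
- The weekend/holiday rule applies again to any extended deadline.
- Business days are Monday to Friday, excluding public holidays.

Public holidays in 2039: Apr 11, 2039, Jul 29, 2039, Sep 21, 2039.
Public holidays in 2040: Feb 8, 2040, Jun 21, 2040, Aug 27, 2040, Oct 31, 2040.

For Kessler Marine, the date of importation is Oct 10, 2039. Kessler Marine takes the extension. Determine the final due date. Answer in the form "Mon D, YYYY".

Mar 30, 2040

4 months after Oct 10, 2039 is February 2040; that month ends on Feb 29, 2040.
Feb 29, 2040 falls on a Wednesday, which is a business day, so no adjustment is needed.
Applying the 30-calendar-day extension: Feb 29, 2040 + 30 days = Mar 30, 2040.
Since Mar 30, 2040 is a Friday and not a holiday, the date is unchanged.
Final deadline: Mar 30, 2040.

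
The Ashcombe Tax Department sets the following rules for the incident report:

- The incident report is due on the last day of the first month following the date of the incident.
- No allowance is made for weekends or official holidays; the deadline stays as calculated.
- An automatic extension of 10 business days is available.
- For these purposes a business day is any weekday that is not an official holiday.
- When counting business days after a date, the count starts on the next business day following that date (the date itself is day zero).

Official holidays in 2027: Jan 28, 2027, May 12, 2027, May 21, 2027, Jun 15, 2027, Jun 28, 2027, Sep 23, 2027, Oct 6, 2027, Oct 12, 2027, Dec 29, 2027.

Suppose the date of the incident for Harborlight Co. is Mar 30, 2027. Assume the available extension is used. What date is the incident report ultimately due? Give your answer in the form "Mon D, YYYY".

1 month after Mar 30, 2027 falls in April 2027; the last day of that month is Apr 30, 2027.
Apr 30, 2027 falls on a Friday. The rules make no weekend/holiday allowance, so it remains Apr 30, 2027.
The 10-business-day extension runs from Apr 30, 2027 to May 17, 2027.
May 17, 2027 is a Monday; no weekend or holiday adjustment applies.
Final deadline: May 17, 2027.

May 17, 2027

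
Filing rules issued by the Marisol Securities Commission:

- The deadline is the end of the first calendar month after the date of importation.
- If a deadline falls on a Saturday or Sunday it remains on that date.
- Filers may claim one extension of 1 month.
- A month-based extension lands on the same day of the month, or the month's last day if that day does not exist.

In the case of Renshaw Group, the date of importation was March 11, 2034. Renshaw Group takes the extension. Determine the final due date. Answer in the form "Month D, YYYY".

May 30, 2034

The first month after March 11, 2034 is April 2034, whose last day is April 30, 2034.
April 30, 2034 falls on a Sunday. The rules make no weekend/holiday allowance, so it remains April 30, 2034.
Add 1 month to April 30, 2034: May 30, 2034.
No adjustment is made for weekends or holidays, so May 30, 2034 stands.
Deadline: May 30, 2034.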